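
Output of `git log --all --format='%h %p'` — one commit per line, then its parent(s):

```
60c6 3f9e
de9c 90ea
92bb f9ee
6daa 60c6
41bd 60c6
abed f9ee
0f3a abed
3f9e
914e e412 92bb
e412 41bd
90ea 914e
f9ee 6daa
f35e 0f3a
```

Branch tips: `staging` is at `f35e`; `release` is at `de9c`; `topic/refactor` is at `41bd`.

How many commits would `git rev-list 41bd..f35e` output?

5

Reachable from f35e: {0f3a, 3f9e, 60c6, 6daa, abed, f35e, f9ee}.
Reachable from 41bd: {3f9e, 41bd, 60c6}.
In f35e's history but not 41bd's: {0f3a, 6daa, abed, f35e, f9ee} — 5 commits.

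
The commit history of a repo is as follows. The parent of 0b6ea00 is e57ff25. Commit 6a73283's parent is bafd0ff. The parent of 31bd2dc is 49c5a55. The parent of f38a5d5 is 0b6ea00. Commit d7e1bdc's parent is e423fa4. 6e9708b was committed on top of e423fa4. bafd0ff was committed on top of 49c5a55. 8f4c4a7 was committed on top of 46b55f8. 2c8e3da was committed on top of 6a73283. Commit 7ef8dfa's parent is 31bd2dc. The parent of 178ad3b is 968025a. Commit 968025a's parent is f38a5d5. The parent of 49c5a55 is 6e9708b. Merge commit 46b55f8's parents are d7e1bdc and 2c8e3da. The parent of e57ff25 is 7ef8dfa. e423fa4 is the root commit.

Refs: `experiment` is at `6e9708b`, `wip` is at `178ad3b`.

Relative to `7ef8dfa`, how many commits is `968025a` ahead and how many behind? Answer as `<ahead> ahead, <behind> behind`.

Reachable from 968025a: {0b6ea00, 31bd2dc, 49c5a55, 6e9708b, 7ef8dfa, 968025a, e423fa4, e57ff25, f38a5d5}.
Reachable from 7ef8dfa: {31bd2dc, 49c5a55, 6e9708b, 7ef8dfa, e423fa4}.
Only in 968025a's history (ahead): {0b6ea00, 968025a, e57ff25, f38a5d5} — 4.
Only in 7ef8dfa's history (behind): {} — 0.

4 ahead, 0 behind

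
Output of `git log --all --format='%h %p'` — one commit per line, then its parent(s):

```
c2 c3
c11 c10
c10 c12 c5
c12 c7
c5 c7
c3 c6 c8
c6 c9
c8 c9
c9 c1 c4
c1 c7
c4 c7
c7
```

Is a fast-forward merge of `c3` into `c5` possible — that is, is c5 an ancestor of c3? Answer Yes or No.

A fast-forward from c5 to c3 is possible iff c5 is an ancestor of c3.
Ancestors of c3: {c1, c3, c4, c6, c7, c8, c9}.
c5 is not among them, so fast-forward is not possible.

No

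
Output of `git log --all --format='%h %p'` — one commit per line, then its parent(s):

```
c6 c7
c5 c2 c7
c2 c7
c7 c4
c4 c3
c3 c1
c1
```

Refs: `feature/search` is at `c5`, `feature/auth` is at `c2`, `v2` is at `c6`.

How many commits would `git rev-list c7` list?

Walking parent pointers from c7: reachable set = {c1, c3, c4, c7}.
That is 4 commits.

4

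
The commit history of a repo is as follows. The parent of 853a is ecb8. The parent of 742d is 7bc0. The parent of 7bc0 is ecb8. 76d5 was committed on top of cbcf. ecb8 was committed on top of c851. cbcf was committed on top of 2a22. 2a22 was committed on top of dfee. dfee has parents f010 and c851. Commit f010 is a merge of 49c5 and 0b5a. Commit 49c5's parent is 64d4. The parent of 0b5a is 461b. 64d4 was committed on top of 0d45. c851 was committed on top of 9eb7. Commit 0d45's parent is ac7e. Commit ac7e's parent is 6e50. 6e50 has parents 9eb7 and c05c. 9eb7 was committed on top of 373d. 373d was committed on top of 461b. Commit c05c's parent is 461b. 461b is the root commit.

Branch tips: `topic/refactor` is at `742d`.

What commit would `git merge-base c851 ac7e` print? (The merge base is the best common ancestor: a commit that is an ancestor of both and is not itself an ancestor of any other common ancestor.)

Ancestors of c851: {373d, 461b, 9eb7, c851}.
Ancestors of ac7e: {373d, 461b, 6e50, 9eb7, ac7e, c05c}.
Common ancestors: {373d, 461b, 9eb7}.
Among these, 9eb7 is not an ancestor of any other common ancestor — it is the merge base.

9eb7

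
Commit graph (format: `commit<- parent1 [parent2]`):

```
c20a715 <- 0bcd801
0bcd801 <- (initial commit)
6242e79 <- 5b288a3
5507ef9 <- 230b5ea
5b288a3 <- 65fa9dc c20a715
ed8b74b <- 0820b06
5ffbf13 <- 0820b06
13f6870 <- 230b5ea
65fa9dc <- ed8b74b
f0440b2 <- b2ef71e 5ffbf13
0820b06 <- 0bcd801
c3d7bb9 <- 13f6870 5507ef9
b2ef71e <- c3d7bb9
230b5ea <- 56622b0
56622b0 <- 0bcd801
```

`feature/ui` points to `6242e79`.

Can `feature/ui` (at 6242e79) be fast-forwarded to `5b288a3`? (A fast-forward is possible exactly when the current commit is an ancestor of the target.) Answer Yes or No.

No

A fast-forward from 6242e79 to 5b288a3 is possible iff 6242e79 is an ancestor of 5b288a3.
Ancestors of 5b288a3: {0820b06, 0bcd801, 5b288a3, 65fa9dc, c20a715, ed8b74b}.
6242e79 is not among them, so fast-forward is not possible.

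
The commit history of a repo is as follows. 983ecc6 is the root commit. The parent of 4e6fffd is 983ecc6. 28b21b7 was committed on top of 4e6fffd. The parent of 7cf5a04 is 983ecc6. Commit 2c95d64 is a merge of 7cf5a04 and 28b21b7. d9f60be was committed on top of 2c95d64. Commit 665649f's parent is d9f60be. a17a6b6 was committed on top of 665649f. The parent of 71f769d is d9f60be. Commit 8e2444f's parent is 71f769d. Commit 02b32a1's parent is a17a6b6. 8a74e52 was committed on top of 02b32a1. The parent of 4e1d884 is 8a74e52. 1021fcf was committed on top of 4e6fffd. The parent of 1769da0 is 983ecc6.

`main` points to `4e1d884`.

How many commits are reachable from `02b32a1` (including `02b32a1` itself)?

9

Walking parent pointers from 02b32a1: reachable set = {02b32a1, 28b21b7, 2c95d64, 4e6fffd, 665649f, 7cf5a04, 983ecc6, a17a6b6, d9f60be}.
That is 9 commits.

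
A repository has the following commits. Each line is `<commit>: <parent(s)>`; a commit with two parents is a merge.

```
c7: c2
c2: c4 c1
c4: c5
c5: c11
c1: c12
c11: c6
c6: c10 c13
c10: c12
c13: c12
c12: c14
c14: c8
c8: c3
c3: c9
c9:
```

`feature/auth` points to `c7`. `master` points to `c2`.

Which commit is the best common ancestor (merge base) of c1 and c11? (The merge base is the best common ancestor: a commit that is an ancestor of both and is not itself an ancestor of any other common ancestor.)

c12

Ancestors of c1: {c1, c12, c14, c3, c8, c9}.
Ancestors of c11: {c10, c11, c12, c13, c14, c3, c6, c8, c9}.
Common ancestors: {c12, c14, c3, c8, c9}.
Among these, c12 is not an ancestor of any other common ancestor — it is the merge base.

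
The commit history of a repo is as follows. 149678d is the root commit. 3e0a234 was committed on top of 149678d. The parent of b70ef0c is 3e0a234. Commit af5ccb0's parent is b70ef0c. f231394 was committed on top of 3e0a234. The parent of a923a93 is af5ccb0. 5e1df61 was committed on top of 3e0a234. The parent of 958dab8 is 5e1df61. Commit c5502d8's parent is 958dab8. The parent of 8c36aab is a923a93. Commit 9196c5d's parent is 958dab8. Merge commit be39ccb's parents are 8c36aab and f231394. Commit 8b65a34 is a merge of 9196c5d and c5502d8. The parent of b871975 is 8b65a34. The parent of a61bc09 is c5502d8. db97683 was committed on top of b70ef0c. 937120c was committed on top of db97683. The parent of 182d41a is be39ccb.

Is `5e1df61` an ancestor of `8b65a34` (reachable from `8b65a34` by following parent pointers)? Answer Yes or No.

Yes

Ancestors of 8b65a34 (commits reachable by following parents): {149678d, 3e0a234, 5e1df61, 8b65a34, 9196c5d, 958dab8, c5502d8}.
5e1df61 is in that set, so it is an ancestor of 8b65a34.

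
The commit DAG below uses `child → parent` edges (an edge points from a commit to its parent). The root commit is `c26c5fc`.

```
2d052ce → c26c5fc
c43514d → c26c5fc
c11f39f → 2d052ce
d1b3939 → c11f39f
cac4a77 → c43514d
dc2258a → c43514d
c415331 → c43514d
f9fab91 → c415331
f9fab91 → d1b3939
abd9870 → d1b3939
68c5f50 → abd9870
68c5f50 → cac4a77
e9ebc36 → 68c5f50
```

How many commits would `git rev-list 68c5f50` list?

8

Walking parent pointers from 68c5f50: reachable set = {2d052ce, 68c5f50, abd9870, c11f39f, c26c5fc, c43514d, cac4a77, d1b3939}.
That is 8 commits.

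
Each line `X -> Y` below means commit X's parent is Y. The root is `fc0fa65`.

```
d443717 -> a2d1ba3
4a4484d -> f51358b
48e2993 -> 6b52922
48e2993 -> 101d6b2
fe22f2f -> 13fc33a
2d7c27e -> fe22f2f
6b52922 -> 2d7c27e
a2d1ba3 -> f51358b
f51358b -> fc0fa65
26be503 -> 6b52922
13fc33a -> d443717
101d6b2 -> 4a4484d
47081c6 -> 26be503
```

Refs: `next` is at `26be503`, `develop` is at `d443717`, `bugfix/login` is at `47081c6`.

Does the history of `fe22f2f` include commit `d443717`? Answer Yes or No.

Ancestors of fe22f2f (commits reachable by following parents): {13fc33a, a2d1ba3, d443717, f51358b, fc0fa65, fe22f2f}.
d443717 is in that set, so it is an ancestor of fe22f2f.

Yes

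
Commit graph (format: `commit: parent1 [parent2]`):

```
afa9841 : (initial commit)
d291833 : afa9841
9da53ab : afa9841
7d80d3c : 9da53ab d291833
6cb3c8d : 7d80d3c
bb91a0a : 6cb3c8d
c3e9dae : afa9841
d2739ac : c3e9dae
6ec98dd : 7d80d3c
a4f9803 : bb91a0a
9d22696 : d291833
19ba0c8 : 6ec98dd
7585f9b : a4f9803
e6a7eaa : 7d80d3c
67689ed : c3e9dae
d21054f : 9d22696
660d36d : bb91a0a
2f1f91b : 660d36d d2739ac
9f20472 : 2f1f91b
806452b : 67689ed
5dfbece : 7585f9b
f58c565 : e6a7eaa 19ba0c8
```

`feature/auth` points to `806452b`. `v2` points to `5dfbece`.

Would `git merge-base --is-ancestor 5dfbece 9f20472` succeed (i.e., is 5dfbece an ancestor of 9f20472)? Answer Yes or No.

No

Ancestors of 9f20472: {2f1f91b, 660d36d, 6cb3c8d, 7d80d3c, 9da53ab, 9f20472, afa9841, bb91a0a, c3e9dae, d2739ac, d291833}.
5dfbece is not in that set, so it is not an ancestor of 9f20472.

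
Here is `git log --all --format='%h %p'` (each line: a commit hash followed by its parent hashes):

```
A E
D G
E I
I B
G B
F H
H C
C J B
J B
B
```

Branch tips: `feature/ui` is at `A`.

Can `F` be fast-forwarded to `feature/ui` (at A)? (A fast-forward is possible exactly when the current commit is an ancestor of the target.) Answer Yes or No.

A fast-forward from F to A is possible iff F is an ancestor of A.
Ancestors of A: {A, B, E, I}.
F is not among them, so fast-forward is not possible.

No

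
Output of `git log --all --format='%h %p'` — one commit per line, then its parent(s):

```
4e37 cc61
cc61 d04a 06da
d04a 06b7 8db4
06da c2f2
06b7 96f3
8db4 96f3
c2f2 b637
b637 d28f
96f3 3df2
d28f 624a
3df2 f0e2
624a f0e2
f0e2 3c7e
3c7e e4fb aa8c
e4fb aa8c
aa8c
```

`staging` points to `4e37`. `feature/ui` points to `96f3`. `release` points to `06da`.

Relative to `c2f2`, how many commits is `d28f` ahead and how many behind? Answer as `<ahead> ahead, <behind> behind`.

Reachable from d28f: {3c7e, 624a, aa8c, d28f, e4fb, f0e2}.
Reachable from c2f2: {3c7e, 624a, aa8c, b637, c2f2, d28f, e4fb, f0e2}.
Only in d28f's history (ahead): {} — 0.
Only in c2f2's history (behind): {b637, c2f2} — 2.

0 ahead, 2 behind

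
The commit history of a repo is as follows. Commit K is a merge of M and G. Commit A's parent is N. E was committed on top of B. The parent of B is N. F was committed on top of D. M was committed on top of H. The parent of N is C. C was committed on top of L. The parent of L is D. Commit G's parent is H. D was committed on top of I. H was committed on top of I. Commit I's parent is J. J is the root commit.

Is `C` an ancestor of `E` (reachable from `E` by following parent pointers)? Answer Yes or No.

Ancestors of E (commits reachable by following parents): {B, C, D, E, I, J, L, N}.
C is in that set, so it is an ancestor of E.

Yes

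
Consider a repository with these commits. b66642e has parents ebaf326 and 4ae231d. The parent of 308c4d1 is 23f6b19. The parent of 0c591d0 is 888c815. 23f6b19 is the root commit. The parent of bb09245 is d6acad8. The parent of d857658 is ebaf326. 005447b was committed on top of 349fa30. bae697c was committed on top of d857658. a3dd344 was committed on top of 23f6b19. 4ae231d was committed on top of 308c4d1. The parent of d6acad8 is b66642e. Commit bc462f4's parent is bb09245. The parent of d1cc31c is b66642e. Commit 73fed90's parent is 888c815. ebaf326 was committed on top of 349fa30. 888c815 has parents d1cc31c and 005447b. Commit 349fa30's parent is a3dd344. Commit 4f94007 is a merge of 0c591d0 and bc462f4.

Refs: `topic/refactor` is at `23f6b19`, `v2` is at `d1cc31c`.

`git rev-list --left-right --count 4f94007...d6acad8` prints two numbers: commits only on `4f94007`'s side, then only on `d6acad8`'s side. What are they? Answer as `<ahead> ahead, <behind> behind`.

7 ahead, 0 behind

Reachable from 4f94007: {005447b, 0c591d0, 23f6b19, 308c4d1, 349fa30, 4ae231d, 4f94007, 888c815, a3dd344, b66642e, bb09245, bc462f4, d1cc31c, d6acad8, ebaf326}.
Reachable from d6acad8: {23f6b19, 308c4d1, 349fa30, 4ae231d, a3dd344, b66642e, d6acad8, ebaf326}.
Only in 4f94007's history (ahead): {005447b, 0c591d0, 4f94007, 888c815, bb09245, bc462f4, d1cc31c} — 7.
Only in d6acad8's history (behind): {} — 0.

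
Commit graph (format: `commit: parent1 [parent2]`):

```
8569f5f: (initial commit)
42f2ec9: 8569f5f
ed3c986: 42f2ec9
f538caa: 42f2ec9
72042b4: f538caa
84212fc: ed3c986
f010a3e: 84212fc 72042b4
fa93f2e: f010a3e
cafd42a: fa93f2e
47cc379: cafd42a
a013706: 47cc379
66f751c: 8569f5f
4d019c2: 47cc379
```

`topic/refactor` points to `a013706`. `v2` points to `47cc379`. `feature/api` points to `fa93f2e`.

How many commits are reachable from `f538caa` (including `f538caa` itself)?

3

Walking parent pointers from f538caa: reachable set = {42f2ec9, 8569f5f, f538caa}.
That is 3 commits.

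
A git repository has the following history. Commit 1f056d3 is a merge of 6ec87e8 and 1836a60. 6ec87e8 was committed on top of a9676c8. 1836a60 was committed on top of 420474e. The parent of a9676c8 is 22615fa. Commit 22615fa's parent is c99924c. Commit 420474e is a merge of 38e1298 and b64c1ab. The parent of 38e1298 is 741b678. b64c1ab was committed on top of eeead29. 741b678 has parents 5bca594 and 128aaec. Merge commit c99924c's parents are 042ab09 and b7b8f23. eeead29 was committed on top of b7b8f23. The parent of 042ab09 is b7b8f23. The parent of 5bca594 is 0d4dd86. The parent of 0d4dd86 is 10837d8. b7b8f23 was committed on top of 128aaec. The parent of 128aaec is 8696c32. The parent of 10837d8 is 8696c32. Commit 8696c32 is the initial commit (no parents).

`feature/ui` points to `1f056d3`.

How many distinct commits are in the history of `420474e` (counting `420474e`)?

11

Walking parent pointers from 420474e: reachable set = {0d4dd86, 10837d8, 128aaec, 38e1298, 420474e, 5bca594, 741b678, 8696c32, b64c1ab, b7b8f23, eeead29}.
That is 11 commits.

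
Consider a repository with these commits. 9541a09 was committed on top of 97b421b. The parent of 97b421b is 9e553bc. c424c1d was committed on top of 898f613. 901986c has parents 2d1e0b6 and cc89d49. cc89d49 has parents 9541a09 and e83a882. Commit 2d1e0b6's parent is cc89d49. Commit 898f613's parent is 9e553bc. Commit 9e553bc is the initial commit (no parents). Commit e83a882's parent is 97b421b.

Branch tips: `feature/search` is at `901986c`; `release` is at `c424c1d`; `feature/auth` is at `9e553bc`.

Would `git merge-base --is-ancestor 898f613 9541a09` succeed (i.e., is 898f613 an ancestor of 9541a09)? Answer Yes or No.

No

Ancestors of 9541a09: {9541a09, 97b421b, 9e553bc}.
898f613 is not in that set, so it is not an ancestor of 9541a09.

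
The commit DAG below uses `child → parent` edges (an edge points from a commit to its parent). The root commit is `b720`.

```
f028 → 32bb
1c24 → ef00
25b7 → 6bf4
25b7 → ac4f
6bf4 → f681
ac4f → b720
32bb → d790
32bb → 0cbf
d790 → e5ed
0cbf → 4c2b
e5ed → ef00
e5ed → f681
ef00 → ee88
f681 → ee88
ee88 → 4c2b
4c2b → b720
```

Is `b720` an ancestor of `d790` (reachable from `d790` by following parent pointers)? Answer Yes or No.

Yes

Ancestors of d790 (commits reachable by following parents): {4c2b, b720, d790, e5ed, ee88, ef00, f681}.
b720 is in that set, so it is an ancestor of d790.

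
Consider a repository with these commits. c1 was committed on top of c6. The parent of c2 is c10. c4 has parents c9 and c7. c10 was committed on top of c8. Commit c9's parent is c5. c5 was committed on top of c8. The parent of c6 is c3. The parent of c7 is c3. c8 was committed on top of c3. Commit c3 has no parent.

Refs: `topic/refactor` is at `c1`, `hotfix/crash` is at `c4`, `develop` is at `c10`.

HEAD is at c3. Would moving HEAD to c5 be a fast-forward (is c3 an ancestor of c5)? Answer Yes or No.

Yes

A fast-forward from c3 to c5 is possible iff c3 is an ancestor of c5.
Ancestors of c5: {c3, c5, c8}.
c3 is among them, so fast-forward is possible.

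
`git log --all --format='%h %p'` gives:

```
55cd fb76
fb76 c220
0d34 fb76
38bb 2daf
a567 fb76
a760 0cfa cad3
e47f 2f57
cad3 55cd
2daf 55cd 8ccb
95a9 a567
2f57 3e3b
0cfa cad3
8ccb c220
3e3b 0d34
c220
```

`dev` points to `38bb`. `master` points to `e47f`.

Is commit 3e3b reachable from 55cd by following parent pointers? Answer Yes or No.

Ancestors of 55cd: {55cd, c220, fb76}.
3e3b is not in that set, so it is not an ancestor of 55cd.

No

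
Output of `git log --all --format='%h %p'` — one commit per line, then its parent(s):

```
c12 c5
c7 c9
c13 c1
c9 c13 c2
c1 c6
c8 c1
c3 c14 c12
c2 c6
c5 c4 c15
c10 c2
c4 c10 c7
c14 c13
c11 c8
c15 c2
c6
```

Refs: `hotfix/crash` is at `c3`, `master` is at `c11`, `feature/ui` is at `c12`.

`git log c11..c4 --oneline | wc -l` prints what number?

6

Reachable from c4: {c1, c10, c13, c2, c4, c6, c7, c9}.
Reachable from c11: {c1, c11, c6, c8}.
In c4's history but not c11's: {c10, c13, c2, c4, c7, c9} — 6 commits.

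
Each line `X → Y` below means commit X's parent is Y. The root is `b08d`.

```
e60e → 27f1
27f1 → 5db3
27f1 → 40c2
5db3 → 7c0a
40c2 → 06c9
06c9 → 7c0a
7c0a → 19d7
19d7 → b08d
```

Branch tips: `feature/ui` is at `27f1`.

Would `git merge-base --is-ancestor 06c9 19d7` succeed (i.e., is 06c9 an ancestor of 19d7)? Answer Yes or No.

No

Ancestors of 19d7: {19d7, b08d}.
06c9 is not in that set, so it is not an ancestor of 19d7.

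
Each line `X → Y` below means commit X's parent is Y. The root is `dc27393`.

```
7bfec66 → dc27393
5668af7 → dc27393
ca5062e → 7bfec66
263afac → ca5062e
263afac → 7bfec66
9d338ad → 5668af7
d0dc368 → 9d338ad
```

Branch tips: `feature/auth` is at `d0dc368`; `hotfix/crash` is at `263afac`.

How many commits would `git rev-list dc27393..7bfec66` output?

1

Reachable from 7bfec66: {7bfec66, dc27393}.
Reachable from dc27393: {dc27393}.
In 7bfec66's history but not dc27393's: {7bfec66} — 1 commit.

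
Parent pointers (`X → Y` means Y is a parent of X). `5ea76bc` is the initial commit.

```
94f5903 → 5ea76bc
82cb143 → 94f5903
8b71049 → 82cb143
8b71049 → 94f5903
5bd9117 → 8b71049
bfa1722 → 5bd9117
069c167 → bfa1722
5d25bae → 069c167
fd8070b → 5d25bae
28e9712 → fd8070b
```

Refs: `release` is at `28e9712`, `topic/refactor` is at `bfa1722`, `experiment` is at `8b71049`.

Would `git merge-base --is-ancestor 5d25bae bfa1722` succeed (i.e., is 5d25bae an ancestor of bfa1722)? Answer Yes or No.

Ancestors of bfa1722: {5bd9117, 5ea76bc, 82cb143, 8b71049, 94f5903, bfa1722}.
5d25bae is not in that set, so it is not an ancestor of bfa1722.

No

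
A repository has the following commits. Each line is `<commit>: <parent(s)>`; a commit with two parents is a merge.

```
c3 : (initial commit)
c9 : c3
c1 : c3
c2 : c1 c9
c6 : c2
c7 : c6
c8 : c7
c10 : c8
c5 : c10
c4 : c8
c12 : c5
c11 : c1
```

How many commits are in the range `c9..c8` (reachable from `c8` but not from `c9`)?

Reachable from c8: {c1, c2, c3, c6, c7, c8, c9}.
Reachable from c9: {c3, c9}.
In c8's history but not c9's: {c1, c2, c6, c7, c8} — 5 commits.

5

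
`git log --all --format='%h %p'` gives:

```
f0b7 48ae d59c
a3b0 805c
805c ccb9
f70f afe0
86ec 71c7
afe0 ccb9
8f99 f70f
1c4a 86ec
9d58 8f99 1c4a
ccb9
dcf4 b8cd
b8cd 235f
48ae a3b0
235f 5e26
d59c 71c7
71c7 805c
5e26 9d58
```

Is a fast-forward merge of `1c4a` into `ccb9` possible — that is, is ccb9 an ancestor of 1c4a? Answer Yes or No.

A fast-forward from ccb9 to 1c4a is possible iff ccb9 is an ancestor of 1c4a.
Ancestors of 1c4a: {1c4a, 71c7, 805c, 86ec, ccb9}.
ccb9 is among them, so fast-forward is possible.

Yes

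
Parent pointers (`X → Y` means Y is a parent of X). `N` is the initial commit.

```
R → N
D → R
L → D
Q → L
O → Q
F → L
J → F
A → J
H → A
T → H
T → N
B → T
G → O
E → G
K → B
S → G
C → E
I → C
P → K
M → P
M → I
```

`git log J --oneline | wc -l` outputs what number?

Walking parent pointers from J: reachable set = {D, F, J, L, N, R}.
That is 6 commits.

6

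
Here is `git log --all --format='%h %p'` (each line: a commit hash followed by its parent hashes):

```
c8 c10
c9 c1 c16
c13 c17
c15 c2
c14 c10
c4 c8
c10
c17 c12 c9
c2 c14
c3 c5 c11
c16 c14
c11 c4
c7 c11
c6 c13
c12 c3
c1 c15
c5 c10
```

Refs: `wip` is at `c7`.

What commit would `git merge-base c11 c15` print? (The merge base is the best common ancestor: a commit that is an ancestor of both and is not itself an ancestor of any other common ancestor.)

c10

Ancestors of c11: {c10, c11, c4, c8}.
Ancestors of c15: {c10, c14, c15, c2}.
Common ancestors: {c10}.
The only common ancestor is c10, so it is the merge base.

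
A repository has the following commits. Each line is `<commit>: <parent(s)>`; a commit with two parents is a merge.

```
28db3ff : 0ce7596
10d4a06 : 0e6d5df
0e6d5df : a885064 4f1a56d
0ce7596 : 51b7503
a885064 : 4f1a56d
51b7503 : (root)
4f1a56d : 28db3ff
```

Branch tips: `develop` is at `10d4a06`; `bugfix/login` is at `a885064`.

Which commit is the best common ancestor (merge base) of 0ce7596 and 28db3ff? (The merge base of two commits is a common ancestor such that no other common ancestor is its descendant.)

Ancestors of 0ce7596: {0ce7596, 51b7503}.
Ancestors of 28db3ff: {0ce7596, 28db3ff, 51b7503}.
Common ancestors: {0ce7596, 51b7503}.
Among these, 0ce7596 is not an ancestor of any other common ancestor — it is the merge base.

0ce7596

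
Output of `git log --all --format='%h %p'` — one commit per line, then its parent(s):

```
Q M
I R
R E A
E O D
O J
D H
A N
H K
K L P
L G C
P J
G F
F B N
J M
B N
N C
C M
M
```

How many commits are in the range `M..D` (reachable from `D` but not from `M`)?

11

Reachable from D: {B, C, D, F, G, H, J, K, L, M, N, P}.
Reachable from M: {M}.
In D's history but not M's: {B, C, D, F, G, H, J, K, L, N, P} — 11 commits.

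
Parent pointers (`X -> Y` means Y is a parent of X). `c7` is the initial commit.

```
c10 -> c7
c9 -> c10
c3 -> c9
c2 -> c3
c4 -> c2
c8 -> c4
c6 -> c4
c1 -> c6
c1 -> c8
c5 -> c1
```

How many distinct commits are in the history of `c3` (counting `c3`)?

4

Walking parent pointers from c3: reachable set = {c10, c3, c7, c9}.
That is 4 commits.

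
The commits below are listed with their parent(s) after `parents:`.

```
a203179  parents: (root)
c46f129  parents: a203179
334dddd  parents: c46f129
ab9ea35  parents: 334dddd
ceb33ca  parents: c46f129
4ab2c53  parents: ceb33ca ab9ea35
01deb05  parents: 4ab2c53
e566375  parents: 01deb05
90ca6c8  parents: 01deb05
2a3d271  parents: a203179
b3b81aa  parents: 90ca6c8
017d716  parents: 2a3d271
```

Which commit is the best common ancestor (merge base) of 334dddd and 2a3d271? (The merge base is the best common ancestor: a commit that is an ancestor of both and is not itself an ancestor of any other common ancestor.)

Ancestors of 334dddd: {334dddd, a203179, c46f129}.
Ancestors of 2a3d271: {2a3d271, a203179}.
Common ancestors: {a203179}.
The only common ancestor is a203179, so it is the merge base.

a203179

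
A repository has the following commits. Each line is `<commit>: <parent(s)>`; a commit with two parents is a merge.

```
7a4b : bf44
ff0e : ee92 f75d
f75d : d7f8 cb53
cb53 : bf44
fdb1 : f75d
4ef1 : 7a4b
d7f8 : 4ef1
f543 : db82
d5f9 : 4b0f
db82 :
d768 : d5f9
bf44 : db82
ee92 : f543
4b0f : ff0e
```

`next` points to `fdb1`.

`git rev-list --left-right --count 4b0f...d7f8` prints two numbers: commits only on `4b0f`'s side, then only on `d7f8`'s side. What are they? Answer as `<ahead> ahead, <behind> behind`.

6 ahead, 0 behind

Reachable from 4b0f: {4b0f, 4ef1, 7a4b, bf44, cb53, d7f8, db82, ee92, f543, f75d, ff0e}.
Reachable from d7f8: {4ef1, 7a4b, bf44, d7f8, db82}.
Only in 4b0f's history (ahead): {4b0f, cb53, ee92, f543, f75d, ff0e} — 6.
Only in d7f8's history (behind): {} — 0.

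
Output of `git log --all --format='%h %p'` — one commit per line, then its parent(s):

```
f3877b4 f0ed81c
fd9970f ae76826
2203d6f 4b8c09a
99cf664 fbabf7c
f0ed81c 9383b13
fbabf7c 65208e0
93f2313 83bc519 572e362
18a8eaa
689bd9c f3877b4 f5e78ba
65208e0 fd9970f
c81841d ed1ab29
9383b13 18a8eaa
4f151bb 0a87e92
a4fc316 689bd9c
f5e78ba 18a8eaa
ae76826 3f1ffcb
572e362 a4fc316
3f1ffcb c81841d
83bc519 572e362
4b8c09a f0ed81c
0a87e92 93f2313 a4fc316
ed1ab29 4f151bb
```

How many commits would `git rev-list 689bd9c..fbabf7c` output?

Reachable from fbabf7c: {0a87e92, 18a8eaa, 3f1ffcb, 4f151bb, 572e362, 65208e0, 689bd9c, 83bc519, 9383b13, 93f2313, a4fc316, ae76826, c81841d, ed1ab29, f0ed81c, f3877b4, f5e78ba, fbabf7c, fd9970f}.
Reachable from 689bd9c: {18a8eaa, 689bd9c, 9383b13, f0ed81c, f3877b4, f5e78ba}.
In fbabf7c's history but not 689bd9c's: {0a87e92, 3f1ffcb, 4f151bb, 572e362, 65208e0, 83bc519, 93f2313, a4fc316, ae76826, c81841d, ed1ab29, fbabf7c, fd9970f} — 13 commits.

13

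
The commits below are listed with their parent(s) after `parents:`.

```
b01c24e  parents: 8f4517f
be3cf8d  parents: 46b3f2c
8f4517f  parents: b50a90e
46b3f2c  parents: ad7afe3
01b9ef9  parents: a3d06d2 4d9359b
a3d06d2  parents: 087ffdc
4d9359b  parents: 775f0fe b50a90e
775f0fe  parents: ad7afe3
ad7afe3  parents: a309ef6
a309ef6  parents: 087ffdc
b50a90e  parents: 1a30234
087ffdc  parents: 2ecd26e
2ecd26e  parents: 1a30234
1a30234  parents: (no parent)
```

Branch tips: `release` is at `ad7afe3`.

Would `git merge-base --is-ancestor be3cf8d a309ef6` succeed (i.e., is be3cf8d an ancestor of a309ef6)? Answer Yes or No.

Ancestors of a309ef6: {087ffdc, 1a30234, 2ecd26e, a309ef6}.
be3cf8d is not in that set, so it is not an ancestor of a309ef6.

No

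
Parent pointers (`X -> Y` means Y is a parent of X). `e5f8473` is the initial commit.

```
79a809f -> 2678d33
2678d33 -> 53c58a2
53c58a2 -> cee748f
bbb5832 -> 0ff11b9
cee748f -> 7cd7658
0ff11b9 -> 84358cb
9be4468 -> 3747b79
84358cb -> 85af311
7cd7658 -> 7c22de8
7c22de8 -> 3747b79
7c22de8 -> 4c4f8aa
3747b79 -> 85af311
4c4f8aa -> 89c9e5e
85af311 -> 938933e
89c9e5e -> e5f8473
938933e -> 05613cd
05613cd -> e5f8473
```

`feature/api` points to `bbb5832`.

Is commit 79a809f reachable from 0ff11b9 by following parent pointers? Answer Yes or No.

No

Ancestors of 0ff11b9: {05613cd, 0ff11b9, 84358cb, 85af311, 938933e, e5f8473}.
79a809f is not in that set, so it is not an ancestor of 0ff11b9.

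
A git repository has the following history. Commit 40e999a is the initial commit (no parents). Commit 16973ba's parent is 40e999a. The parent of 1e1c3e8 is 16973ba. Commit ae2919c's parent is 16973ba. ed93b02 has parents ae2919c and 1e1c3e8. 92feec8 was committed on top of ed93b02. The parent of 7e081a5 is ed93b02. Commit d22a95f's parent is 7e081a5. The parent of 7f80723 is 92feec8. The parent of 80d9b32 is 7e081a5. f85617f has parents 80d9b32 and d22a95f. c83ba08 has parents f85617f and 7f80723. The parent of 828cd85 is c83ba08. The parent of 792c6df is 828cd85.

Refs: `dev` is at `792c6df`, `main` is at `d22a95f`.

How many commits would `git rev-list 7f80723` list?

7

Walking parent pointers from 7f80723: reachable set = {16973ba, 1e1c3e8, 40e999a, 7f80723, 92feec8, ae2919c, ed93b02}.
That is 7 commits.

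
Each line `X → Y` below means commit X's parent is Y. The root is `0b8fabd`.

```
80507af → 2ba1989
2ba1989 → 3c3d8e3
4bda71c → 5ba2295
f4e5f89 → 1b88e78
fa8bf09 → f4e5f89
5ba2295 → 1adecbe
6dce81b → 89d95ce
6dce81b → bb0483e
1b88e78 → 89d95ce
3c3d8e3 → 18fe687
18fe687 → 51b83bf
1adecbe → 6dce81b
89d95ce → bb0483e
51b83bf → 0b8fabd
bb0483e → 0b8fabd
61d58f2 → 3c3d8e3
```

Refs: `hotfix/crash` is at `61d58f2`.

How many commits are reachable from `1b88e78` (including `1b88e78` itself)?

4

Walking parent pointers from 1b88e78: reachable set = {0b8fabd, 1b88e78, 89d95ce, bb0483e}.
That is 4 commits.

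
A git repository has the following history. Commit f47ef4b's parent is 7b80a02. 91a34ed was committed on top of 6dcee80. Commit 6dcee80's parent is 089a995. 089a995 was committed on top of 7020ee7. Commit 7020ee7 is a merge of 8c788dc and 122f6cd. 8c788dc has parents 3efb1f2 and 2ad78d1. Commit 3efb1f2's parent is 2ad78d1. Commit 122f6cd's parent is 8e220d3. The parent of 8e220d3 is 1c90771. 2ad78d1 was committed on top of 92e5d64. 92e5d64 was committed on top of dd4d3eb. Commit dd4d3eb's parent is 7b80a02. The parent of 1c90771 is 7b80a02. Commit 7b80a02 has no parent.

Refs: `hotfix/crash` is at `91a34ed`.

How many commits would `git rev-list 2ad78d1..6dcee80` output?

8

Reachable from 6dcee80: {089a995, 122f6cd, 1c90771, 2ad78d1, 3efb1f2, 6dcee80, 7020ee7, 7b80a02, 8c788dc, 8e220d3, 92e5d64, dd4d3eb}.
Reachable from 2ad78d1: {2ad78d1, 7b80a02, 92e5d64, dd4d3eb}.
In 6dcee80's history but not 2ad78d1's: {089a995, 122f6cd, 1c90771, 3efb1f2, 6dcee80, 7020ee7, 8c788dc, 8e220d3} — 8 commits.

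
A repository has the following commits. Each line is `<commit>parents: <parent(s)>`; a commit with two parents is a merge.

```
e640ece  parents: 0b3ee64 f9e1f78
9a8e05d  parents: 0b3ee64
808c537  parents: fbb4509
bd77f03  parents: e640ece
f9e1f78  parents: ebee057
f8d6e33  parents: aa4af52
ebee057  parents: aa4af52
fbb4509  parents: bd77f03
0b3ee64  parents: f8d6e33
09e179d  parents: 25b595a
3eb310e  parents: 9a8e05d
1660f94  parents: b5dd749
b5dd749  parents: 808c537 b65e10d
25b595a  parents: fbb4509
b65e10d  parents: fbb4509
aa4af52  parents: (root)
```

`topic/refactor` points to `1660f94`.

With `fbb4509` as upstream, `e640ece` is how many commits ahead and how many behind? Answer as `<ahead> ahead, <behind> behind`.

0 ahead, 2 behind

Reachable from e640ece: {0b3ee64, aa4af52, e640ece, ebee057, f8d6e33, f9e1f78}.
Reachable from fbb4509: {0b3ee64, aa4af52, bd77f03, e640ece, ebee057, f8d6e33, f9e1f78, fbb4509}.
Only in e640ece's history (ahead): {} — 0.
Only in fbb4509's history (behind): {bd77f03, fbb4509} — 2.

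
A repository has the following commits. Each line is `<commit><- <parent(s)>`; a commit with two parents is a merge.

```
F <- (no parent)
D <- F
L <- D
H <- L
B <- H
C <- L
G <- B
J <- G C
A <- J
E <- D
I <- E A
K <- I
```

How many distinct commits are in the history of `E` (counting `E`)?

3

Walking parent pointers from E: reachable set = {D, E, F}.
That is 3 commits.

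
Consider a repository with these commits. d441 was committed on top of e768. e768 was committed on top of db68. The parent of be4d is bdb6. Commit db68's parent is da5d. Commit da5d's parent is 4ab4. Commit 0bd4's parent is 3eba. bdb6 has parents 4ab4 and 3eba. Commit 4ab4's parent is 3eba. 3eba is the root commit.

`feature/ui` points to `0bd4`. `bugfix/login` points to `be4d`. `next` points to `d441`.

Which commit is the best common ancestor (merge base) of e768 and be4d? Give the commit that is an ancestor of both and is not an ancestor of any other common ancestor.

Ancestors of e768: {3eba, 4ab4, da5d, db68, e768}.
Ancestors of be4d: {3eba, 4ab4, bdb6, be4d}.
Common ancestors: {3eba, 4ab4}.
Among these, 4ab4 is not an ancestor of any other common ancestor — it is the merge base.

4ab4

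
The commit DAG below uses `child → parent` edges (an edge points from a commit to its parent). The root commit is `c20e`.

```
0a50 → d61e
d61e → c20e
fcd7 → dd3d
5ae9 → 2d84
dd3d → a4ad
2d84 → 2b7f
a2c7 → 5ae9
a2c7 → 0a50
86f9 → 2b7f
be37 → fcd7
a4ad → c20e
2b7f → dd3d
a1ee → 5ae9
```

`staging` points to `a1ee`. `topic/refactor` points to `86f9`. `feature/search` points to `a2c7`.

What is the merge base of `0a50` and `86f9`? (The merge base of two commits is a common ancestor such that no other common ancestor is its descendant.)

c20e

Ancestors of 0a50: {0a50, c20e, d61e}.
Ancestors of 86f9: {2b7f, 86f9, a4ad, c20e, dd3d}.
Common ancestors: {c20e}.
The only common ancestor is c20e, so it is the merge base.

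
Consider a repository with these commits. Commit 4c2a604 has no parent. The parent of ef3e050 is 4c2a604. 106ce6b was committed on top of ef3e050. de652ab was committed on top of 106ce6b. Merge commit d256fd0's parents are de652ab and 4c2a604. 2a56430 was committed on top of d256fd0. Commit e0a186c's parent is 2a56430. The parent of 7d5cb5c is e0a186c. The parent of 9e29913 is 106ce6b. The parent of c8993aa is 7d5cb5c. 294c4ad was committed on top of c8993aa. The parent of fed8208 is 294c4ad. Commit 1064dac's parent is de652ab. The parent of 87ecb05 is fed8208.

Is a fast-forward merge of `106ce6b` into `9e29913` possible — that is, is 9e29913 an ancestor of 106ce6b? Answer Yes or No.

A fast-forward from 9e29913 to 106ce6b is possible iff 9e29913 is an ancestor of 106ce6b.
Ancestors of 106ce6b: {106ce6b, 4c2a604, ef3e050}.
9e29913 is not among them, so fast-forward is not possible.

No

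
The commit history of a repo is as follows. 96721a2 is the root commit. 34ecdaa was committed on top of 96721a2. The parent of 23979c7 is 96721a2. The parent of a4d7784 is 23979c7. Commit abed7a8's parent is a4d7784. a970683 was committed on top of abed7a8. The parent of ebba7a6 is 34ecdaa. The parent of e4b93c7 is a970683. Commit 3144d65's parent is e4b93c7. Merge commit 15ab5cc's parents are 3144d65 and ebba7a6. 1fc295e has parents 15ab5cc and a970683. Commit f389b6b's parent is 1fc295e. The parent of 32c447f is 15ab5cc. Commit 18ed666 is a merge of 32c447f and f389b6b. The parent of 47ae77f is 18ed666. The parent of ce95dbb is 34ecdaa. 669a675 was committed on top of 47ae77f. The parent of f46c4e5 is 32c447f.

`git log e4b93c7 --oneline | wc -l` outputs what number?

6

Walking parent pointers from e4b93c7: reachable set = {23979c7, 96721a2, a4d7784, a970683, abed7a8, e4b93c7}.
That is 6 commits.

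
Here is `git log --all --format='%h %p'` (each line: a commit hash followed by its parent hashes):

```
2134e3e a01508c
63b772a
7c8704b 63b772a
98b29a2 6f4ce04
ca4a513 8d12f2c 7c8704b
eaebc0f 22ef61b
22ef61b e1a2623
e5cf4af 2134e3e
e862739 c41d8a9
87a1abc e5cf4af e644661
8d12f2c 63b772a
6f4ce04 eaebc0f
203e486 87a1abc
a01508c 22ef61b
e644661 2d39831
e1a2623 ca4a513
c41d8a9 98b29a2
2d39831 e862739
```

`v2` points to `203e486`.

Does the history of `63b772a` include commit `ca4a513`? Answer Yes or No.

No

Ancestors of 63b772a: {63b772a}.
ca4a513 is not in that set, so it is not an ancestor of 63b772a.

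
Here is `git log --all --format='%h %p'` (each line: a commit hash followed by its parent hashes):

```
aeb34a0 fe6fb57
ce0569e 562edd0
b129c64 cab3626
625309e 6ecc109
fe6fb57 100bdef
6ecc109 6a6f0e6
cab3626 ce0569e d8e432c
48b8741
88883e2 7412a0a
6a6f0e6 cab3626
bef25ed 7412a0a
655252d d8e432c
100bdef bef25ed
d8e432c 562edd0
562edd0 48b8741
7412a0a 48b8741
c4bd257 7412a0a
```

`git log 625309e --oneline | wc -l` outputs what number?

8

Walking parent pointers from 625309e: reachable set = {48b8741, 562edd0, 625309e, 6a6f0e6, 6ecc109, cab3626, ce0569e, d8e432c}.
That is 8 commits.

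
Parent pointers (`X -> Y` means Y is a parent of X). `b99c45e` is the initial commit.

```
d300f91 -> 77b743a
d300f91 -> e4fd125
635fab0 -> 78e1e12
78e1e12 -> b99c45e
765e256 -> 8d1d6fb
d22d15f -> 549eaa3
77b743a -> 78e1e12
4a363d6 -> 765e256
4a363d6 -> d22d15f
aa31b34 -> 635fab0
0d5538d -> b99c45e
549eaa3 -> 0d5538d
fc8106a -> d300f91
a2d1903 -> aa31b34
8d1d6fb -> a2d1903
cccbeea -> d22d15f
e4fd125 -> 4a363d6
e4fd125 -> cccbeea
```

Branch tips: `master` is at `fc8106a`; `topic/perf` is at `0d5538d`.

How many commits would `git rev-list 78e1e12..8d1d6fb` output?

4

Reachable from 8d1d6fb: {635fab0, 78e1e12, 8d1d6fb, a2d1903, aa31b34, b99c45e}.
Reachable from 78e1e12: {78e1e12, b99c45e}.
In 8d1d6fb's history but not 78e1e12's: {635fab0, 8d1d6fb, a2d1903, aa31b34} — 4 commits.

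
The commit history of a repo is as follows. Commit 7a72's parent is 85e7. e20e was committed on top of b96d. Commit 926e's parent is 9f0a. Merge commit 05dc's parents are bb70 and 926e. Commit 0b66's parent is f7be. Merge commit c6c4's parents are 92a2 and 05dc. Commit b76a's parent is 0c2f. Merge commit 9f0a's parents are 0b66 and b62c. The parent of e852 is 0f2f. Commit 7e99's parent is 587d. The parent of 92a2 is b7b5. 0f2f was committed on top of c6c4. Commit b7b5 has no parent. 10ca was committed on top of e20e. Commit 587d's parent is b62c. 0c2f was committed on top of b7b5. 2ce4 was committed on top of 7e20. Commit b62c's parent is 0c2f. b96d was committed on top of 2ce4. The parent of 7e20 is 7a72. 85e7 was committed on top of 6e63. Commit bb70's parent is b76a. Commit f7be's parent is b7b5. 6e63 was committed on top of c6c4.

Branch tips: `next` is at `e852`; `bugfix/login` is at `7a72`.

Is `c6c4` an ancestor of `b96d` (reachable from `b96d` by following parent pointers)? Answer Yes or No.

Yes

Ancestors of b96d (commits reachable by following parents): {05dc, 0b66, 0c2f, 2ce4, 6e63, 7a72, 7e20, 85e7, 926e, 92a2, 9f0a, b62c, b76a, b7b5, b96d, bb70, c6c4, f7be}.
c6c4 is in that set, so it is an ancestor of b96d.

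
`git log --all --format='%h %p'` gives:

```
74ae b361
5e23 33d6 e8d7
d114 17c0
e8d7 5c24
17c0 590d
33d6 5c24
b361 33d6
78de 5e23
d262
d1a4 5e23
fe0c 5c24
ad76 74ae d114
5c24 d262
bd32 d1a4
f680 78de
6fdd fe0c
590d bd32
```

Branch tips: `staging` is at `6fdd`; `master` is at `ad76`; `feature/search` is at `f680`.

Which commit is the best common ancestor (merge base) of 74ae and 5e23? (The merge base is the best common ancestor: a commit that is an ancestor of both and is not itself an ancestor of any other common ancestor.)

Ancestors of 74ae: {33d6, 5c24, 74ae, b361, d262}.
Ancestors of 5e23: {33d6, 5c24, 5e23, d262, e8d7}.
Common ancestors: {33d6, 5c24, d262}.
Among these, 33d6 is not an ancestor of any other common ancestor — it is the merge base.

33d6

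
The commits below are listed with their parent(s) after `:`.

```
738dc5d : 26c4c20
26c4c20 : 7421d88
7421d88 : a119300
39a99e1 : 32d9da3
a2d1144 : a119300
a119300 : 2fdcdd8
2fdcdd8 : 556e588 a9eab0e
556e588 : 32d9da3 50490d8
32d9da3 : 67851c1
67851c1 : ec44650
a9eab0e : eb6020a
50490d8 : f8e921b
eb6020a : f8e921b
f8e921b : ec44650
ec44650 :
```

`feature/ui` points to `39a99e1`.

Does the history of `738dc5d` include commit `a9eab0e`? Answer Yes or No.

Yes

Ancestors of 738dc5d (commits reachable by following parents): {26c4c20, 2fdcdd8, 32d9da3, 50490d8, 556e588, 67851c1, 738dc5d, 7421d88, a119300, a9eab0e, eb6020a, ec44650, f8e921b}.
a9eab0e is in that set, so it is an ancestor of 738dc5d.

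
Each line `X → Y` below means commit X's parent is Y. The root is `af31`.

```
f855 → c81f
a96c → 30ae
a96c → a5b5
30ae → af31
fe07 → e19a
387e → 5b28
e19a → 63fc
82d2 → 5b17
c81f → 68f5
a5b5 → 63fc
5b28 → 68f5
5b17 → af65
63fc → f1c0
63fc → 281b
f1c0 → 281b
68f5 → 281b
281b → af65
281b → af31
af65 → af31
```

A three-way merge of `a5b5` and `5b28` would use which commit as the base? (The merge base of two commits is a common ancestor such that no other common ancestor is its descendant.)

Ancestors of a5b5: {281b, 63fc, a5b5, af31, af65, f1c0}.
Ancestors of 5b28: {281b, 5b28, 68f5, af31, af65}.
Common ancestors: {281b, af31, af65}.
Among these, 281b is not an ancestor of any other common ancestor — it is the merge base.

281b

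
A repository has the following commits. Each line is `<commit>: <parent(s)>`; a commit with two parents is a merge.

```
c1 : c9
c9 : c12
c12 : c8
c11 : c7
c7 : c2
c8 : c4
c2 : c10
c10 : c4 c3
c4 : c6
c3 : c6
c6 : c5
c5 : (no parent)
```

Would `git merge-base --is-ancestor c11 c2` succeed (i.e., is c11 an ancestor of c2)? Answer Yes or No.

No

Ancestors of c2: {c10, c2, c3, c4, c5, c6}.
c11 is not in that set, so it is not an ancestor of c2.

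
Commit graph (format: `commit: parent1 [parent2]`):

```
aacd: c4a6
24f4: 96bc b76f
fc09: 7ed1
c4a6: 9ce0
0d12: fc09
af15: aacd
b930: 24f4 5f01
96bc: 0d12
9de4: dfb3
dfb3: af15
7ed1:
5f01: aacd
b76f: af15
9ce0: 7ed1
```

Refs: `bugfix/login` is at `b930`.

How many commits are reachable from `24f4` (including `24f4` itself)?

Walking parent pointers from 24f4: reachable set = {0d12, 24f4, 7ed1, 96bc, 9ce0, aacd, af15, b76f, c4a6, fc09}.
That is 10 commits.

10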